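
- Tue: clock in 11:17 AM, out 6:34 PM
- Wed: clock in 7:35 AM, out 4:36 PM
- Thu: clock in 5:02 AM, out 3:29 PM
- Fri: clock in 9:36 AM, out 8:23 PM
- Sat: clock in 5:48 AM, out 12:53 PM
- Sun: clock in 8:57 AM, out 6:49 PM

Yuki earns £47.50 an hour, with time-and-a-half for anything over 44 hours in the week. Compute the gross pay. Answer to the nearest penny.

Tue: 11:17 AM–6:34 PM = 7 h 17 min
Wed: 7:35 AM–4:36 PM = 9 h 1 min
Thu: 5:02 AM–3:29 PM = 10 h 27 min
Fri: 9:36 AM–8:23 PM = 10 h 47 min
Sat: 5:48 AM–12:53 PM = 7 h 5 min
Sun: 8:57 AM–6:49 PM = 9 h 52 min
Total worked: 54 h 29 min = 3269 min.
Regular 44 h 0 min = 2640 min at £47.50/h; overtime 10 h 29 min = 629 min at £71.25/h.
Pay = (2640 × £47.50 + 629 × £71.25) ÷ 60 = £2836.94.

£2836.94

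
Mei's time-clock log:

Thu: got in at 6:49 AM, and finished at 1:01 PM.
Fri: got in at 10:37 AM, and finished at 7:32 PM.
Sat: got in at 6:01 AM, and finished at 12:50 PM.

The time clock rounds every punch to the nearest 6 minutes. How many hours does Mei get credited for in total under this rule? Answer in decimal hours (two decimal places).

Thu: in 6:49 AM→6:48 AM, out 1:01 PM→1:00 PM; 6 h 12 min
Fri: in 10:37 AM→10:36 AM, out 7:32 PM→7:30 PM; 8 h 54 min
Sat: in 6:01 AM→6:00 AM, out 12:50 PM→12:48 PM; 6 h 48 min
Total credited: 21 h 54 min.

21.90 hours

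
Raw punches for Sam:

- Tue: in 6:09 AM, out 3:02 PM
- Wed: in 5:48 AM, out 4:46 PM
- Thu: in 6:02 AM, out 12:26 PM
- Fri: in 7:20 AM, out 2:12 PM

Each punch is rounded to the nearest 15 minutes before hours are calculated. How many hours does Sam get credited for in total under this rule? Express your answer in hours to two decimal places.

Tue: in 6:09 AM→6:15 AM, out 3:02 PM→3:00 PM; 8 h 45 min
Wed: in 5:48 AM→5:45 AM, out 4:46 PM→4:45 PM; 11 h 0 min
Thu: in 6:02 AM→6:00 AM, out 12:26 PM→12:30 PM; 6 h 30 min
Fri: in 7:20 AM→7:15 AM, out 2:12 PM→2:15 PM; 7 h 0 min
Total credited: 33 h 15 min.

33.25 hours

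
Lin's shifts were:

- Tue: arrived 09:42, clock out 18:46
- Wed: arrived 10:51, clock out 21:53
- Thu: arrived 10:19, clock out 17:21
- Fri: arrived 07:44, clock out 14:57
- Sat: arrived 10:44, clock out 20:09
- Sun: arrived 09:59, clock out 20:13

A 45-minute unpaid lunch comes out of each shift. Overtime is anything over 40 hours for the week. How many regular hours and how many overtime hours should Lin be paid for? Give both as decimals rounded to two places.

Regular 40.00 hours, overtime 9.50 hours

Tue: 09:42–18:46 = 9 h 4 min; less 45 min break → 8 h 19 min
Wed: 10:51–21:53 = 11 h 2 min; less 45 min break → 10 h 17 min
Thu: 10:19–17:21 = 7 h 2 min; less 45 min break → 6 h 17 min
Fri: 07:44–14:57 = 7 h 13 min; less 45 min break → 6 h 28 min
Sat: 10:44–20:09 = 9 h 25 min; less 45 min break → 8 h 40 min
Sun: 09:59–20:13 = 10 h 14 min; less 45 min break → 9 h 29 min
Total worked: 49 h 30 min = 49.50 h.
Threshold 40 h → overtime 9 h 30 min, regular 40 h 0 min.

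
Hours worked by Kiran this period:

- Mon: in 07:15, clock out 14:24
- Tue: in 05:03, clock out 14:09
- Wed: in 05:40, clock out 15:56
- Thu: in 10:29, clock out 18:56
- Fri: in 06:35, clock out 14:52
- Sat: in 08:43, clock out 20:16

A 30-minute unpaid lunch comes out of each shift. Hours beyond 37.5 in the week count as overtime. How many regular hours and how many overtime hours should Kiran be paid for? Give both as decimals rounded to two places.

Mon: 07:15–14:24 = 7 h 9 min; less 30 min break → 6 h 39 min
Tue: 05:03–14:09 = 9 h 6 min; less 30 min break → 8 h 36 min
Wed: 05:40–15:56 = 10 h 16 min; less 30 min break → 9 h 46 min
Thu: 10:29–18:56 = 8 h 27 min; less 30 min break → 7 h 57 min
Fri: 06:35–14:52 = 8 h 17 min; less 30 min break → 7 h 47 min
Sat: 08:43–20:16 = 11 h 33 min; less 30 min break → 11 h 3 min
Total worked: 51 h 48 min = 51.80 h.
Threshold 37.5 h → overtime 14 h 18 min, regular 37 h 30 min.

Regular 37.50 hours, overtime 14.30 hours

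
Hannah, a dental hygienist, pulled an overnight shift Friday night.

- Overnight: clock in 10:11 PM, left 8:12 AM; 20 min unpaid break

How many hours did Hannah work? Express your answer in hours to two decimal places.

Overnight: 10:11 PM → midnight = 1 h 49 min; midnight → 8:12 AM = 8 h 12 min; span 10 h 1 min; less 20 min break → 9 h 41 min

9.68 hours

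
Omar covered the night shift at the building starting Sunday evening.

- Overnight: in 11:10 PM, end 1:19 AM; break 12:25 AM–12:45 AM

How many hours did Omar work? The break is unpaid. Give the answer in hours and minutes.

1 h 49 min

Overnight: 11:10 PM → midnight = 0 h 50 min; midnight → 1:19 AM = 1 h 19 min; span 2 h 9 min; less 20 min break → 1 h 49 min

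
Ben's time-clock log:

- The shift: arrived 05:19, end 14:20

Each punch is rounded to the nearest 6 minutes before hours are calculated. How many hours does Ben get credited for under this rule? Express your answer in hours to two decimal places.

The shift: in 05:19→05:18, out 14:20→14:18; 9 h 0 min

9.00 hours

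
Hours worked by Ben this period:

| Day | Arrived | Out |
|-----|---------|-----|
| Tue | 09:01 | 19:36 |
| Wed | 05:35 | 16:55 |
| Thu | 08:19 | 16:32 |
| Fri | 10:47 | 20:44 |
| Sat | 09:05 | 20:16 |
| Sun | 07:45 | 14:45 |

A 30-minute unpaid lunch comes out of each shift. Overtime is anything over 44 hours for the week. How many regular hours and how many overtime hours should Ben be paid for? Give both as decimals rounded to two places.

Tue: 09:01–19:36 = 10 h 35 min; less 30 min break → 10 h 5 min
Wed: 05:35–16:55 = 11 h 20 min; less 30 min break → 10 h 50 min
Thu: 08:19–16:32 = 8 h 13 min; less 30 min break → 7 h 43 min
Fri: 10:47–20:44 = 9 h 57 min; less 30 min break → 9 h 27 min
Sat: 09:05–20:16 = 11 h 11 min; less 30 min break → 10 h 41 min
Sun: 07:45–14:45 = 7 h 0 min; less 30 min break → 6 h 30 min
Total worked: 55 h 16 min = 55.27 h.
Threshold 44 h → overtime 11 h 16 min, regular 44 h 0 min.

Regular 44.00 hours, overtime 11.27 hours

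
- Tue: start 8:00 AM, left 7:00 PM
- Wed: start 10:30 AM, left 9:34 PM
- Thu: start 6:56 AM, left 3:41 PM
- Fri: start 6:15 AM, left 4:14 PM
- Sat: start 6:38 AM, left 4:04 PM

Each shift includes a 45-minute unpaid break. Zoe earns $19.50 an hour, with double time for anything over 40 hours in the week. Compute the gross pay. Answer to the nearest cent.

Tue: 8:00 AM–7:00 PM = 11 h 0 min; less 45 min break → 10 h 15 min
Wed: 10:30 AM–9:34 PM = 11 h 4 min; less 45 min break → 10 h 19 min
Thu: 6:56 AM–3:41 PM = 8 h 45 min; less 45 min break → 8 h 0 min
Fri: 6:15 AM–4:14 PM = 9 h 59 min; less 45 min break → 9 h 14 min
Sat: 6:38 AM–4:04 PM = 9 h 26 min; less 45 min break → 8 h 41 min
Total worked: 46 h 29 min = 2789 min.
Regular 40 h 0 min = 2400 min at $19.50/h; overtime 6 h 29 min = 389 min at $39.00/h.
Pay = (2400 × $19.50 + 389 × $39.00) ÷ 60 = $1032.85.

$1032.85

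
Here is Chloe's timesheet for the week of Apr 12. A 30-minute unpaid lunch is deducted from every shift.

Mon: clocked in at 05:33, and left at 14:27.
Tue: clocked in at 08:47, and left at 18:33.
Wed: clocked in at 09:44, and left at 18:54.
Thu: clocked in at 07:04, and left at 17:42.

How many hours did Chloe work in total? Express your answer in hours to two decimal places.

36.47 hours

Mon: 05:33–14:27 = 8 h 54 min; less 30 min break → 8 h 24 min
Tue: 08:47–18:33 = 9 h 46 min; less 30 min break → 9 h 16 min
Wed: 09:44–18:54 = 9 h 10 min; less 30 min break → 8 h 40 min
Thu: 07:04–17:42 = 10 h 38 min; less 30 min break → 10 h 8 min
Total: 8 h 24 min + 9 h 16 min + 8 h 40 min + 10 h 8 min = 36 h 28 min.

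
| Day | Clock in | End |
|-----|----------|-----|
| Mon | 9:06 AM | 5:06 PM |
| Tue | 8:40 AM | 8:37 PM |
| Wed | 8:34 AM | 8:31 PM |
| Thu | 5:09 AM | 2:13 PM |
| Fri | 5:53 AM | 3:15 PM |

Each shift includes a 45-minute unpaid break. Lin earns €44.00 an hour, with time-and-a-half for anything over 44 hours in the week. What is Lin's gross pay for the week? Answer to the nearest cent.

€2106.50

Mon: 9:06 AM–5:06 PM = 8 h 0 min; less 45 min break → 7 h 15 min
Tue: 8:40 AM–8:37 PM = 11 h 57 min; less 45 min break → 11 h 12 min
Wed: 8:34 AM–8:31 PM = 11 h 57 min; less 45 min break → 11 h 12 min
Thu: 5:09 AM–2:13 PM = 9 h 4 min; less 45 min break → 8 h 19 min
Fri: 5:53 AM–3:15 PM = 9 h 22 min; less 45 min break → 8 h 37 min
Total worked: 46 h 35 min = 2795 min.
Regular 44 h 0 min = 2640 min at €44.00/h; overtime 2 h 35 min = 155 min at €66.00/h.
Pay = (2640 × €44.00 + 155 × €66.00) ÷ 60 = €2106.50.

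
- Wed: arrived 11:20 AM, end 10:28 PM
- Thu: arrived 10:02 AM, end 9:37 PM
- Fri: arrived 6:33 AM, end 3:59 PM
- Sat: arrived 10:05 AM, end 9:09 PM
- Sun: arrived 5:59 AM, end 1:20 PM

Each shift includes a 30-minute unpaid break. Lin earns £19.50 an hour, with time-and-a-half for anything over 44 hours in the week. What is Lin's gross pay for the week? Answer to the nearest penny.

Wed: 11:20 AM–10:28 PM = 11 h 8 min; less 30 min break → 10 h 38 min
Thu: 10:02 AM–9:37 PM = 11 h 35 min; less 30 min break → 11 h 5 min
Fri: 6:33 AM–3:59 PM = 9 h 26 min; less 30 min break → 8 h 56 min
Sat: 10:05 AM–9:09 PM = 11 h 4 min; less 30 min break → 10 h 34 min
Sun: 5:59 AM–1:20 PM = 7 h 21 min; less 30 min break → 6 h 51 min
Total worked: 48 h 4 min = 2884 min.
Regular 44 h 0 min = 2640 min at £19.50/h; overtime 4 h 4 min = 244 min at £29.25/h.
Pay = (2640 × £19.50 + 244 × £29.25) ÷ 60 = £976.95.

£976.95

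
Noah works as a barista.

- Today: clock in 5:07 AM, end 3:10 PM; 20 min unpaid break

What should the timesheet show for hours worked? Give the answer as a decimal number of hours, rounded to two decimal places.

Today: 5:07 AM–3:10 PM = 10 h 3 min; less 20 min break → 9 h 43 min

9.72 hours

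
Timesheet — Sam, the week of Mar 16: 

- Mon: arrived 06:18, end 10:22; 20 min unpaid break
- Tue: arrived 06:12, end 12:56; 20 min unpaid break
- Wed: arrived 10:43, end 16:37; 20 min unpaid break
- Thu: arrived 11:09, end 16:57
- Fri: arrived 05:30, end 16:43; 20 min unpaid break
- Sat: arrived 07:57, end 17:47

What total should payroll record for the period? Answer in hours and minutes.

Mon: 06:18–10:22 = 4 h 4 min; less 20 min break → 3 h 44 min
Tue: 06:12–12:56 = 6 h 44 min; less 20 min break → 6 h 24 min
Wed: 10:43–16:37 = 5 h 54 min; less 20 min break → 5 h 34 min
Thu: 11:09–16:57 = 5 h 48 min
Fri: 05:30–16:43 = 11 h 13 min; less 20 min break → 10 h 53 min
Sat: 07:57–17:47 = 9 h 50 min
Total: 3 h 44 min + 6 h 24 min + 5 h 34 min + 5 h 48 min + 10 h 53 min + 9 h 50 min = 42 h 13 min.

42 h 13 min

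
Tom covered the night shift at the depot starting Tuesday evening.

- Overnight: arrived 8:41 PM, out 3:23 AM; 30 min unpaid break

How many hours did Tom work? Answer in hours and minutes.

Overnight: 8:41 PM → midnight = 3 h 19 min; midnight → 3:23 AM = 3 h 23 min; span 6 h 42 min; less 30 min break → 6 h 12 min

6 h 12 min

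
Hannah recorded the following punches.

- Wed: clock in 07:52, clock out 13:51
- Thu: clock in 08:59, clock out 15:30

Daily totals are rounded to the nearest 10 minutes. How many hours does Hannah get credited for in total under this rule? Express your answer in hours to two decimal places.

Wed: 07:52–13:51 = 5 h 59 min → rounds to 6 h 0 min
Thu: 08:59–15:30 = 6 h 31 min → rounds to 6 h 30 min
Total credited: 12 h 30 min.

12.50 hours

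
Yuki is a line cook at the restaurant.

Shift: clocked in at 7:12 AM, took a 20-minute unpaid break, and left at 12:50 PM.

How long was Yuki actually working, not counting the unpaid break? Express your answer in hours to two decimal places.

Shift: 7:12 AM–12:50 PM = 5 h 38 min; less 20 min break → 5 h 18 min

5.30 hours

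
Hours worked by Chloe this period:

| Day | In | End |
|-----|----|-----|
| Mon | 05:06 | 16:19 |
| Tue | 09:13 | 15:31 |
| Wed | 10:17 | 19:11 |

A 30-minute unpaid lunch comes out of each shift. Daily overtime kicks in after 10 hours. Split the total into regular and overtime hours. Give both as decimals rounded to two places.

Mon: 05:06–16:19 = 11 h 13 min; less 30 min break → 10 h 43 min
Tue: 09:13–15:31 = 6 h 18 min; less 30 min break → 5 h 48 min
Wed: 10:17–19:11 = 8 h 54 min; less 30 min break → 8 h 24 min
Mon reg 10 h 0 min / OT 0 h 43 min; Tue reg 5 h 48 min / OT 0 h 0 min; Wed reg 8 h 24 min / OT 0 h 0 min.
Totals: regular 24 h 12 min, overtime 0 h 43 min.

Regular 24.20 hours, overtime 0.72 hours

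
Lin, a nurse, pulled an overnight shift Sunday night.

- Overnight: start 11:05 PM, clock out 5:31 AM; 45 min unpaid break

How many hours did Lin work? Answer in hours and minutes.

Overnight: 11:05 PM → midnight = 0 h 55 min; midnight → 5:31 AM = 5 h 31 min; span 6 h 26 min; less 45 min break → 5 h 41 min

5 h 41 min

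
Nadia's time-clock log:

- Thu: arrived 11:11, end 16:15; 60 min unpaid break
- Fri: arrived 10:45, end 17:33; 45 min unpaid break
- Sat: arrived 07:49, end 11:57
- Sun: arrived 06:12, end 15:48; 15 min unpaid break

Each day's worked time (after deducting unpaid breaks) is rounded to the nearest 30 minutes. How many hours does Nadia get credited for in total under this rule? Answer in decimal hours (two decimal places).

Thu: 11:11–16:15 = 5 h 4 min − 60 min = 4 h 4 min → rounds to 4 h 0 min
Fri: 10:45–17:33 = 6 h 48 min − 45 min = 6 h 3 min → rounds to 6 h 0 min
Sat: 07:49–11:57 = 4 h 8 min → rounds to 4 h 0 min
Sun: 06:12–15:48 = 9 h 36 min − 15 min = 9 h 21 min → rounds to 9 h 30 min
Total credited: 23 h 30 min.

23.50 hours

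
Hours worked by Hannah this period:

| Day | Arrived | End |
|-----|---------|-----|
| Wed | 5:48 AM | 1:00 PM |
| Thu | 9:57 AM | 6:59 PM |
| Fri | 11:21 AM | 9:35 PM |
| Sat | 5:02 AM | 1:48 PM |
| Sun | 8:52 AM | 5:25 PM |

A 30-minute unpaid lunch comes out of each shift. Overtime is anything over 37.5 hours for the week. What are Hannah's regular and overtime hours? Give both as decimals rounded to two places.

Regular 37.50 hours, overtime 3.78 hours

Wed: 5:48 AM–1:00 PM = 7 h 12 min; less 30 min break → 6 h 42 min
Thu: 9:57 AM–6:59 PM = 9 h 2 min; less 30 min break → 8 h 32 min
Fri: 11:21 AM–9:35 PM = 10 h 14 min; less 30 min break → 9 h 44 min
Sat: 5:02 AM–1:48 PM = 8 h 46 min; less 30 min break → 8 h 16 min
Sun: 8:52 AM–5:25 PM = 8 h 33 min; less 30 min break → 8 h 3 min
Total worked: 41 h 17 min = 41.28 h.
Threshold 37.5 h → overtime 3 h 47 min, regular 37 h 30 min.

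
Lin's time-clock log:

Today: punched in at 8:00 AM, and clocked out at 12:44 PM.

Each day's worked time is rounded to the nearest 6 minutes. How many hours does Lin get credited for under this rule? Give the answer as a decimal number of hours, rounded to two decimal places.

Today: 8:00 AM–12:44 PM = 4 h 44 min → rounds to 4 h 42 min

4.70 hours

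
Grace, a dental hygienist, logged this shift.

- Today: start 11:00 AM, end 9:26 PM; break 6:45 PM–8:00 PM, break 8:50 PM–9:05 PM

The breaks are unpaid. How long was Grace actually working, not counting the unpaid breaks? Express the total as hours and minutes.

8 h 56 min

Today: 11:00 AM–9:26 PM = 10 h 26 min; less 90 min break → 8 h 56 min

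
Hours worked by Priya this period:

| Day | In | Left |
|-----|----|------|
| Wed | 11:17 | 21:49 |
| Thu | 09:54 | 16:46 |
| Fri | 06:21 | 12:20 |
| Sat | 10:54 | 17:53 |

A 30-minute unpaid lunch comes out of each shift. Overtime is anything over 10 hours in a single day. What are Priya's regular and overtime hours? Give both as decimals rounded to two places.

Wed: 11:17–21:49 = 10 h 32 min; less 30 min break → 10 h 2 min
Thu: 09:54–16:46 = 6 h 52 min; less 30 min break → 6 h 22 min
Fri: 06:21–12:20 = 5 h 59 min; less 30 min break → 5 h 29 min
Sat: 10:54–17:53 = 6 h 59 min; less 30 min break → 6 h 29 min
Wed reg 10 h 0 min / OT 0 h 2 min; Thu reg 6 h 22 min / OT 0 h 0 min; Fri reg 5 h 29 min / OT 0 h 0 min; Sat reg 6 h 29 min / OT 0 h 0 min.
Totals: regular 28 h 20 min, overtime 0 h 2 min.

Regular 28.33 hours, overtime 0.03 hours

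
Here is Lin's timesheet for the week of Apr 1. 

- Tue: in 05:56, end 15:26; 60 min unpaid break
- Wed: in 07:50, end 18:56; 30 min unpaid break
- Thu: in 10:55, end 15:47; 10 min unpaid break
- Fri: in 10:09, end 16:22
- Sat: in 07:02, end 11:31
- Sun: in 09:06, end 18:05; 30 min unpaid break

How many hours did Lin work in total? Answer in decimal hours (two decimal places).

Tue: 05:56–15:26 = 9 h 30 min; less 60 min break → 8 h 30 min
Wed: 07:50–18:56 = 11 h 6 min; less 30 min break → 10 h 36 min
Thu: 10:55–15:47 = 4 h 52 min; less 10 min break → 4 h 42 min
Fri: 10:09–16:22 = 6 h 13 min
Sat: 07:02–11:31 = 4 h 29 min
Sun: 09:06–18:05 = 8 h 59 min; less 30 min break → 8 h 29 min
Total: 8 h 30 min + 10 h 36 min + 4 h 42 min + 6 h 13 min + 4 h 29 min + 8 h 29 min = 42 h 59 min.

42.98 hours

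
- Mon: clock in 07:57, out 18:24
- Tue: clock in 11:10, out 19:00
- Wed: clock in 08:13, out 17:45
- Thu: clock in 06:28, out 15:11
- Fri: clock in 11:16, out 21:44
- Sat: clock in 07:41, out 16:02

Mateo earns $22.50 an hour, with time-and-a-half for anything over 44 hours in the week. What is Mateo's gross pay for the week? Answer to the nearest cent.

Mon: 07:57–18:24 = 10 h 27 min
Tue: 11:10–19:00 = 7 h 50 min
Wed: 08:13–17:45 = 9 h 32 min
Thu: 06:28–15:11 = 8 h 43 min
Fri: 11:16–21:44 = 10 h 28 min
Sat: 07:41–16:02 = 8 h 21 min
Total worked: 55 h 21 min = 3321 min.
Regular 44 h 0 min = 2640 min at $22.50/h; overtime 11 h 21 min = 681 min at $33.75/h.
Pay = (2640 × $22.50 + 681 × $33.75) ÷ 60 = $1373.06.

$1373.06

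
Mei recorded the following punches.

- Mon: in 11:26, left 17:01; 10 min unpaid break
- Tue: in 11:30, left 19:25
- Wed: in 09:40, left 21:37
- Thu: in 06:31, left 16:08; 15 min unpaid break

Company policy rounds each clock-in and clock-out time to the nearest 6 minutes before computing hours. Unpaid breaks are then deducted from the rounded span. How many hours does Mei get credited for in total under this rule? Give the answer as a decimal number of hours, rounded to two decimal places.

Mon: in 11:26→11:24, out 17:01→17:00; 5 h 36 min − 10 min = 5 h 26 min
Tue: in 11:30→11:30, out 19:25→19:24; 7 h 54 min
Wed: in 09:40→09:42, out 21:37→21:36; 11 h 54 min
Thu: in 06:31→06:30, out 16:08→16:06; 9 h 36 min − 15 min = 9 h 21 min
Total credited: 34 h 35 min.

34.58 hours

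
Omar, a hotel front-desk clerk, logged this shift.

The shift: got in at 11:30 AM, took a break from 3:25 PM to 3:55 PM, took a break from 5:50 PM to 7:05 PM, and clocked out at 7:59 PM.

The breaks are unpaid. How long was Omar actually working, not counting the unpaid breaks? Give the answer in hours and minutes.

The shift: 11:30 AM–7:59 PM = 8 h 29 min; less 105 min break → 6 h 44 min

6 h 44 min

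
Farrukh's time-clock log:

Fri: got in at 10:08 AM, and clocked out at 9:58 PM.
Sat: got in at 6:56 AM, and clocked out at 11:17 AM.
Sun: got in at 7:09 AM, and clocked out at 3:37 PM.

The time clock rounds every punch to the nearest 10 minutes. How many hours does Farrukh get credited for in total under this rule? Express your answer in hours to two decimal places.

Fri: in 10:08 AM→10:10 AM, out 9:58 PM→10:00 PM; 11 h 50 min
Sat: in 6:56 AM→7:00 AM, out 11:17 AM→11:20 AM; 4 h 20 min
Sun: in 7:09 AM→7:10 AM, out 3:37 PM→3:40 PM; 8 h 30 min
Total credited: 24 h 40 min.

24.67 hours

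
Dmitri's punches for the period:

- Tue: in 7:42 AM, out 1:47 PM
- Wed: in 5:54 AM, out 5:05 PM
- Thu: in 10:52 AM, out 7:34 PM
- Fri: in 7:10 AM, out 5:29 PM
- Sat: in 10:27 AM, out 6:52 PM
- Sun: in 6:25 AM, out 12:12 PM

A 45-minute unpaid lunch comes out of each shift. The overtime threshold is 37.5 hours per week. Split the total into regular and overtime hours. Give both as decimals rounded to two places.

Tue: 7:42 AM–1:47 PM = 6 h 5 min; less 45 min break → 5 h 20 min
Wed: 5:54 AM–5:05 PM = 11 h 11 min; less 45 min break → 10 h 26 min
Thu: 10:52 AM–7:34 PM = 8 h 42 min; less 45 min break → 7 h 57 min
Fri: 7:10 AM–5:29 PM = 10 h 19 min; less 45 min break → 9 h 34 min
Sat: 10:27 AM–6:52 PM = 8 h 25 min; less 45 min break → 7 h 40 min
Sun: 6:25 AM–12:12 PM = 5 h 47 min; less 45 min break → 5 h 2 min
Total worked: 45 h 59 min = 45.98 h.
Threshold 37.5 h → overtime 8 h 29 min, regular 37 h 30 min.

Regular 37.50 hours, overtime 8.48 hours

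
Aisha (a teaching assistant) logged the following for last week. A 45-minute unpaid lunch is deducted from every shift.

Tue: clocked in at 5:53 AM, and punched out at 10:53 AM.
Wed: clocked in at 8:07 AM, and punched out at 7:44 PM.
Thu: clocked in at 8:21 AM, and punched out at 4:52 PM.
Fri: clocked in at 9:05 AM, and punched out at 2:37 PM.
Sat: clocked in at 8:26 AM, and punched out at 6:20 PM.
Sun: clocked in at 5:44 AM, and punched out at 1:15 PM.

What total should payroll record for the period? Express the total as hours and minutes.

43 h 35 min

Tue: 5:53 AM–10:53 AM = 5 h 0 min; less 45 min break → 4 h 15 min
Wed: 8:07 AM–7:44 PM = 11 h 37 min; less 45 min break → 10 h 52 min
Thu: 8:21 AM–4:52 PM = 8 h 31 min; less 45 min break → 7 h 46 min
Fri: 9:05 AM–2:37 PM = 5 h 32 min; less 45 min break → 4 h 47 min
Sat: 8:26 AM–6:20 PM = 9 h 54 min; less 45 min break → 9 h 9 min
Sun: 5:44 AM–1:15 PM = 7 h 31 min; less 45 min break → 6 h 46 min
Total: 4 h 15 min + 10 h 52 min + 7 h 46 min + 4 h 47 min + 9 h 9 min + 6 h 46 min = 43 h 35 min.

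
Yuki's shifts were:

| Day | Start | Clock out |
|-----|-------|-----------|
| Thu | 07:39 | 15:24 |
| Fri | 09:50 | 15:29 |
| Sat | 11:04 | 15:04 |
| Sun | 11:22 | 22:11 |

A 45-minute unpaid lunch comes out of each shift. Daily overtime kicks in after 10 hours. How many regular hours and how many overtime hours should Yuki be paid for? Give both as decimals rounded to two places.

Regular 25.15 hours, overtime 0.07 hours

Thu: 07:39–15:24 = 7 h 45 min; less 45 min break → 7 h 0 min
Fri: 09:50–15:29 = 5 h 39 min; less 45 min break → 4 h 54 min
Sat: 11:04–15:04 = 4 h 0 min; less 45 min break → 3 h 15 min
Sun: 11:22–22:11 = 10 h 49 min; less 45 min break → 10 h 4 min
Thu reg 7 h 0 min / OT 0 h 0 min; Fri reg 4 h 54 min / OT 0 h 0 min; Sat reg 3 h 15 min / OT 0 h 0 min; Sun reg 10 h 0 min / OT 0 h 4 min.
Totals: regular 25 h 9 min, overtime 0 h 4 min.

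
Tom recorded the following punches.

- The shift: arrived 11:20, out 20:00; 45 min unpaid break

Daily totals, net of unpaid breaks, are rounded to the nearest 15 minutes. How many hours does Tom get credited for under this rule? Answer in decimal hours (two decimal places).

8.00 hours

The shift: 11:20–20:00 = 8 h 40 min − 45 min = 7 h 55 min → rounds to 8 h 0 min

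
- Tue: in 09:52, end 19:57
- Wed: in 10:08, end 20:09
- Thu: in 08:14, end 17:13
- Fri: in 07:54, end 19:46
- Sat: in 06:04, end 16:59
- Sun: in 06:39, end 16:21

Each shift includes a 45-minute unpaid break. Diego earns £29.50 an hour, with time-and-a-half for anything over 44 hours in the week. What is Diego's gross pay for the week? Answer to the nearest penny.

Tue: 09:52–19:57 = 10 h 5 min; less 45 min break → 9 h 20 min
Wed: 10:08–20:09 = 10 h 1 min; less 45 min break → 9 h 16 min
Thu: 08:14–17:13 = 8 h 59 min; less 45 min break → 8 h 14 min
Fri: 07:54–19:46 = 11 h 52 min; less 45 min break → 11 h 7 min
Sat: 06:04–16:59 = 10 h 55 min; less 45 min break → 10 h 10 min
Sun: 06:39–16:21 = 9 h 42 min; less 45 min break → 8 h 57 min
Total worked: 57 h 4 min = 3424 min.
Regular 44 h 0 min = 2640 min at £29.50/h; overtime 13 h 4 min = 784 min at £44.25/h.
Pay = (2640 × £29.50 + 784 × £44.25) ÷ 60 = £1876.20.

£1876.20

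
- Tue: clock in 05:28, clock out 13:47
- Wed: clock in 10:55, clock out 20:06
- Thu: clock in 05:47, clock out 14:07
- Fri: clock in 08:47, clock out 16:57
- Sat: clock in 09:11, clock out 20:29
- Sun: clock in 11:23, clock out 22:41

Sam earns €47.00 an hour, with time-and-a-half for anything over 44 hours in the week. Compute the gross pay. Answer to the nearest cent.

Tue: 05:28–13:47 = 8 h 19 min
Wed: 10:55–20:06 = 9 h 11 min
Thu: 05:47–14:07 = 8 h 20 min
Fri: 08:47–16:57 = 8 h 10 min
Sat: 09:11–20:29 = 11 h 18 min
Sun: 11:23–22:41 = 11 h 18 min
Total worked: 56 h 36 min = 3396 min.
Regular 44 h 0 min = 2640 min at €47.00/h; overtime 12 h 36 min = 756 min at €70.50/h.
Pay = (2640 × €47.00 + 756 × €70.50) ÷ 60 = €2956.30.

€2956.30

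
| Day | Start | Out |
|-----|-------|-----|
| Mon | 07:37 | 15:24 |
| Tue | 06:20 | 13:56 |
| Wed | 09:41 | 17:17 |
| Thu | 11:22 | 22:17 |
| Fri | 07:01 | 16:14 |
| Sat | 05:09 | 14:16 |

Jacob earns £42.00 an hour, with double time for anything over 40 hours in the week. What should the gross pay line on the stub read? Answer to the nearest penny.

Mon: 07:37–15:24 = 7 h 47 min
Tue: 06:20–13:56 = 7 h 36 min
Wed: 09:41–17:17 = 7 h 36 min
Thu: 11:22–22:17 = 10 h 55 min
Fri: 07:01–16:14 = 9 h 13 min
Sat: 05:09–14:16 = 9 h 7 min
Total worked: 52 h 14 min = 3134 min.
Regular 40 h 0 min = 2400 min at £42.00/h; overtime 12 h 14 min = 734 min at £84.00/h.
Pay = (2400 × £42.00 + 734 × £84.00) ÷ 60 = £2707.60.

£2707.60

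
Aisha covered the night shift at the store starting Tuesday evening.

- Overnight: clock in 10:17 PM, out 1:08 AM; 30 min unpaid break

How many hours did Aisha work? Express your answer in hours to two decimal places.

Overnight: 10:17 PM → midnight = 1 h 43 min; midnight → 1:08 AM = 1 h 8 min; span 2 h 51 min; less 30 min break → 2 h 21 min

2.35 hours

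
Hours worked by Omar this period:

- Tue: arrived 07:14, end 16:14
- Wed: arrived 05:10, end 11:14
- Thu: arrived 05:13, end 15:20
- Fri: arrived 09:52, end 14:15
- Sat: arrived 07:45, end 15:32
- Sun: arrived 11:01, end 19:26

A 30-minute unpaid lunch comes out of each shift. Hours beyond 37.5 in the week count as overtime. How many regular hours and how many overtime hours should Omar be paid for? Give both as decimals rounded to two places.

Regular 37.50 hours, overtime 5.27 hours

Tue: 07:14–16:14 = 9 h 0 min; less 30 min break → 8 h 30 min
Wed: 05:10–11:14 = 6 h 4 min; less 30 min break → 5 h 34 min
Thu: 05:13–15:20 = 10 h 7 min; less 30 min break → 9 h 37 min
Fri: 09:52–14:15 = 4 h 23 min; less 30 min break → 3 h 53 min
Sat: 07:45–15:32 = 7 h 47 min; less 30 min break → 7 h 17 min
Sun: 11:01–19:26 = 8 h 25 min; less 30 min break → 7 h 55 min
Total worked: 42 h 46 min = 42.77 h.
Threshold 37.5 h → overtime 5 h 16 min, regular 37 h 30 min.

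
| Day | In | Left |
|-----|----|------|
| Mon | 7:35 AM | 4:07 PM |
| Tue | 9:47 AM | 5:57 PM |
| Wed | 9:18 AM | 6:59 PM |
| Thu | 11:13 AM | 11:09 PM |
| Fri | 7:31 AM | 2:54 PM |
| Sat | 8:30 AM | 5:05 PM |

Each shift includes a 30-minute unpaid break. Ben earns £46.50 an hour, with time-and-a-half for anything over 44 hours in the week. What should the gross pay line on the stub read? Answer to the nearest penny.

£2554.01

Mon: 7:35 AM–4:07 PM = 8 h 32 min; less 30 min break → 8 h 2 min
Tue: 9:47 AM–5:57 PM = 8 h 10 min; less 30 min break → 7 h 40 min
Wed: 9:18 AM–6:59 PM = 9 h 41 min; less 30 min break → 9 h 11 min
Thu: 11:13 AM–11:09 PM = 11 h 56 min; less 30 min break → 11 h 26 min
Fri: 7:31 AM–2:54 PM = 7 h 23 min; less 30 min break → 6 h 53 min
Sat: 8:30 AM–5:05 PM = 8 h 35 min; less 30 min break → 8 h 5 min
Total worked: 51 h 17 min = 3077 min.
Regular 44 h 0 min = 2640 min at £46.50/h; overtime 7 h 17 min = 437 min at £69.75/h.
Pay = (2640 × £46.50 + 437 × £69.75) ÷ 60 = £2554.01.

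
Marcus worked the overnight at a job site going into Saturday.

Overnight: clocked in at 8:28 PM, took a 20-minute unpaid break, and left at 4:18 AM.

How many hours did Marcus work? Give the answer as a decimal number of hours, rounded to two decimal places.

Overnight: 8:28 PM → midnight = 3 h 32 min; midnight → 4:18 AM = 4 h 18 min; span 7 h 50 min; less 20 min break → 7 h 30 min

7.50 hours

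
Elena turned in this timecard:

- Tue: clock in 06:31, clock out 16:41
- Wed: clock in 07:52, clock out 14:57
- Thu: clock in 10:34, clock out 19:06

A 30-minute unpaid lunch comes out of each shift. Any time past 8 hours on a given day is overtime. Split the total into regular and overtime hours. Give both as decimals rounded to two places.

Tue: 06:31–16:41 = 10 h 10 min; less 30 min break → 9 h 40 min
Wed: 07:52–14:57 = 7 h 5 min; less 30 min break → 6 h 35 min
Thu: 10:34–19:06 = 8 h 32 min; less 30 min break → 8 h 2 min
Tue reg 8 h 0 min / OT 1 h 40 min; Wed reg 6 h 35 min / OT 0 h 0 min; Thu reg 8 h 0 min / OT 0 h 2 min.
Totals: regular 22 h 35 min, overtime 1 h 42 min.

Regular 22.58 hours, overtime 1.70 hours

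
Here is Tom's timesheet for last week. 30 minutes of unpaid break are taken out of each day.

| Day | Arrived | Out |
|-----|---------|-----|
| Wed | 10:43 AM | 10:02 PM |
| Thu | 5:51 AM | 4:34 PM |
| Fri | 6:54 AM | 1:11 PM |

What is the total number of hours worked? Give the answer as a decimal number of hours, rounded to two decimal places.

26.82 hours

Wed: 10:43 AM–10:02 PM = 11 h 19 min; less 30 min break → 10 h 49 min
Thu: 5:51 AM–4:34 PM = 10 h 43 min; less 30 min break → 10 h 13 min
Fri: 6:54 AM–1:11 PM = 6 h 17 min; less 30 min break → 5 h 47 min
Total: 10 h 49 min + 10 h 13 min + 5 h 47 min = 26 h 49 min.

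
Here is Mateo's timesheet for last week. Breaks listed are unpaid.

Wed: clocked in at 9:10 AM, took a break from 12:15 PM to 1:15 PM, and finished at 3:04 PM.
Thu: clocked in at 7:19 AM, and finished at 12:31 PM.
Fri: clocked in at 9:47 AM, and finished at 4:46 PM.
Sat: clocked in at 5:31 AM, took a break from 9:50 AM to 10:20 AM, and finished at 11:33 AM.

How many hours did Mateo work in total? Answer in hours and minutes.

Wed: 9:10 AM–3:04 PM = 5 h 54 min; less 60 min break → 4 h 54 min
Thu: 7:19 AM–12:31 PM = 5 h 12 min
Fri: 9:47 AM–4:46 PM = 6 h 59 min
Sat: 5:31 AM–11:33 AM = 6 h 2 min; less 30 min break → 5 h 32 min
Total: 4 h 54 min + 5 h 12 min + 6 h 59 min + 5 h 32 min = 22 h 37 min.

22 h 37 min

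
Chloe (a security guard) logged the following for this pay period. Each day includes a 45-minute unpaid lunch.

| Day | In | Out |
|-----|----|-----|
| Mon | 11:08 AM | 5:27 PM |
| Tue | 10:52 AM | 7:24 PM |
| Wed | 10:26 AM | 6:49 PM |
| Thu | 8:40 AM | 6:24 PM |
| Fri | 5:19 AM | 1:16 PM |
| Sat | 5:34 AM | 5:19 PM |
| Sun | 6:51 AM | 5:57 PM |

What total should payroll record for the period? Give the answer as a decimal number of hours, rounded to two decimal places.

Mon: 11:08 AM–5:27 PM = 6 h 19 min; less 45 min break → 5 h 34 min
Tue: 10:52 AM–7:24 PM = 8 h 32 min; less 45 min break → 7 h 47 min
Wed: 10:26 AM–6:49 PM = 8 h 23 min; less 45 min break → 7 h 38 min
Thu: 8:40 AM–6:24 PM = 9 h 44 min; less 45 min break → 8 h 59 min
Fri: 5:19 AM–1:16 PM = 7 h 57 min; less 45 min break → 7 h 12 min
Sat: 5:34 AM–5:19 PM = 11 h 45 min; less 45 min break → 11 h 0 min
Sun: 6:51 AM–5:57 PM = 11 h 6 min; less 45 min break → 10 h 21 min
Total: 5 h 34 min + 7 h 47 min + 7 h 38 min + 8 h 59 min + 7 h 12 min + 11 h 0 min + 10 h 21 min = 58 h 31 min.

58.52 hours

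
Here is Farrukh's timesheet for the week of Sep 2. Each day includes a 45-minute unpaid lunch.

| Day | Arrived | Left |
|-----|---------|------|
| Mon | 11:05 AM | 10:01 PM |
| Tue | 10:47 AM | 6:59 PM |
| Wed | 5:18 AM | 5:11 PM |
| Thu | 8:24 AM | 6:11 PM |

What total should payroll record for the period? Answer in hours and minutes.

Mon: 11:05 AM–10:01 PM = 10 h 56 min; less 45 min break → 10 h 11 min
Tue: 10:47 AM–6:59 PM = 8 h 12 min; less 45 min break → 7 h 27 min
Wed: 5:18 AM–5:11 PM = 11 h 53 min; less 45 min break → 11 h 8 min
Thu: 8:24 AM–6:11 PM = 9 h 47 min; less 45 min break → 9 h 2 min
Total: 10 h 11 min + 7 h 27 min + 11 h 8 min + 9 h 2 min = 37 h 48 min.

37 h 48 min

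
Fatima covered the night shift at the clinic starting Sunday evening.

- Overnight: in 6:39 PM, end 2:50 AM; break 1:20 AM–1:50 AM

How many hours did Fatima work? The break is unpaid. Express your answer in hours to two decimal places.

Overnight: 6:39 PM → midnight = 5 h 21 min; midnight → 2:50 AM = 2 h 50 min; span 8 h 11 min; less 30 min break → 7 h 41 min

7.68 hours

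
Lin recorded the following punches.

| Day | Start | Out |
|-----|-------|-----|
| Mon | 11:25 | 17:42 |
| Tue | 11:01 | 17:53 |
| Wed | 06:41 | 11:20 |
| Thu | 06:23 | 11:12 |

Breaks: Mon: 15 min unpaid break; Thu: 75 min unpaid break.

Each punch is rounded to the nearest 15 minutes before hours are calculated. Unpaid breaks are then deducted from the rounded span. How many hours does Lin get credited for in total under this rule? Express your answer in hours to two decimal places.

Mon: in 11:25→11:30, out 17:42→17:45; 6 h 15 min − 15 min = 6 h 0 min
Tue: in 11:01→11:00, out 17:53→18:00; 7 h 0 min
Wed: in 06:41→06:45, out 11:20→11:15; 4 h 30 min
Thu: in 06:23→06:30, out 11:12→11:15; 4 h 45 min − 75 min = 3 h 30 min
Total credited: 21 h 0 min.

21.00 hours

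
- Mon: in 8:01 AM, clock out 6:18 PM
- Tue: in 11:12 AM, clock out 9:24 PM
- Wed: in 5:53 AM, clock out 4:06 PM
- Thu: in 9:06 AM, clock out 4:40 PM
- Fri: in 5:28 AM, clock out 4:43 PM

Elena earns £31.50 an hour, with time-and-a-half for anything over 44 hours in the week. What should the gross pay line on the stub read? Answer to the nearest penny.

£1646.66

Mon: 8:01 AM–6:18 PM = 10 h 17 min
Tue: 11:12 AM–9:24 PM = 10 h 12 min
Wed: 5:53 AM–4:06 PM = 10 h 13 min
Thu: 9:06 AM–4:40 PM = 7 h 34 min
Fri: 5:28 AM–4:43 PM = 11 h 15 min
Total worked: 49 h 31 min = 2971 min.
Regular 44 h 0 min = 2640 min at £31.50/h; overtime 5 h 31 min = 331 min at £47.25/h.
Pay = (2640 × £31.50 + 331 × £47.25) ÷ 60 = £1646.66.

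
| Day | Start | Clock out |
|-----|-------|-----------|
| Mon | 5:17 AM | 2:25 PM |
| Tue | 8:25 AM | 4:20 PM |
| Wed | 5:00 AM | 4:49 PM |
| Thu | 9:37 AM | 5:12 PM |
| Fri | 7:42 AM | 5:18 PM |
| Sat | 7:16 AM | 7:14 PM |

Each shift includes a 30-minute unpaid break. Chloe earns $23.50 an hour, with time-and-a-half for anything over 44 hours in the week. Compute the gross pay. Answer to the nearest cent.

$1422.34

Mon: 5:17 AM–2:25 PM = 9 h 8 min; less 30 min break → 8 h 38 min
Tue: 8:25 AM–4:20 PM = 7 h 55 min; less 30 min break → 7 h 25 min
Wed: 5:00 AM–4:49 PM = 11 h 49 min; less 30 min break → 11 h 19 min
Thu: 9:37 AM–5:12 PM = 7 h 35 min; less 30 min break → 7 h 5 min
Fri: 7:42 AM–5:18 PM = 9 h 36 min; less 30 min break → 9 h 6 min
Sat: 7:16 AM–7:14 PM = 11 h 58 min; less 30 min break → 11 h 28 min
Total worked: 55 h 1 min = 3301 min.
Regular 44 h 0 min = 2640 min at $23.50/h; overtime 11 h 1 min = 661 min at $35.25/h.
Pay = (2640 × $23.50 + 661 × $35.25) ÷ 60 = $1422.34.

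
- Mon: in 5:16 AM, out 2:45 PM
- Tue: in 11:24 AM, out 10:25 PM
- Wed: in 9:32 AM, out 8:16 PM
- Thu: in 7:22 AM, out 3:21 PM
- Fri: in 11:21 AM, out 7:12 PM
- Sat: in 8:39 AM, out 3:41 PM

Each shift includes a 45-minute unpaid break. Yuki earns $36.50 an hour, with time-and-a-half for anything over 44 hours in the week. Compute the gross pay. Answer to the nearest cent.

$1912.60

Mon: 5:16 AM–2:45 PM = 9 h 29 min; less 45 min break → 8 h 44 min
Tue: 11:24 AM–10:25 PM = 11 h 1 min; less 45 min break → 10 h 16 min
Wed: 9:32 AM–8:16 PM = 10 h 44 min; less 45 min break → 9 h 59 min
Thu: 7:22 AM–3:21 PM = 7 h 59 min; less 45 min break → 7 h 14 min
Fri: 11:21 AM–7:12 PM = 7 h 51 min; less 45 min break → 7 h 6 min
Sat: 8:39 AM–3:41 PM = 7 h 2 min; less 45 min break → 6 h 17 min
Total worked: 49 h 36 min = 2976 min.
Regular 44 h 0 min = 2640 min at $36.50/h; overtime 5 h 36 min = 336 min at $54.75/h.
Pay = (2640 × $36.50 + 336 × $54.75) ÷ 60 = $1912.60.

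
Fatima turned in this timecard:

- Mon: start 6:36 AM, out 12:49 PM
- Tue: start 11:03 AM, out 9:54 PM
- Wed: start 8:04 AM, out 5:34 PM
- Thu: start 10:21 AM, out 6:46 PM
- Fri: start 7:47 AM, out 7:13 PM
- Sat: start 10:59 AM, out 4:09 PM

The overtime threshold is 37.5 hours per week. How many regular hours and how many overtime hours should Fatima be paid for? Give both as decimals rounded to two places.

Regular 37.50 hours, overtime 14.08 hours

Mon: 6:36 AM–12:49 PM = 6 h 13 min
Tue: 11:03 AM–9:54 PM = 10 h 51 min
Wed: 8:04 AM–5:34 PM = 9 h 30 min
Thu: 10:21 AM–6:46 PM = 8 h 25 min
Fri: 7:47 AM–7:13 PM = 11 h 26 min
Sat: 10:59 AM–4:09 PM = 5 h 10 min
Total worked: 51 h 35 min = 51.58 h.
Threshold 37.5 h → overtime 14 h 5 min, regular 37 h 30 min.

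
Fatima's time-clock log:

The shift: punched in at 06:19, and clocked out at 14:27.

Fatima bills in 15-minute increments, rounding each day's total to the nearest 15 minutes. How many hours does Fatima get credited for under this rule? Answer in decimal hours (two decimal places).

8.25 hours

The shift: 06:19–14:27 = 8 h 8 min → rounds to 8 h 15 min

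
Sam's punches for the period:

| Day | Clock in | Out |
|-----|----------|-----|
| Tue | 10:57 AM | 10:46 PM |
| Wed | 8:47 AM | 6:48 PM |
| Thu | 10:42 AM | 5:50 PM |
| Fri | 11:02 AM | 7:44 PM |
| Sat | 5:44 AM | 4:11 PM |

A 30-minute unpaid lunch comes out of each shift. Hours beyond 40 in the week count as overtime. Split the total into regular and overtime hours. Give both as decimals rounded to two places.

Regular 40.00 hours, overtime 5.62 hours

Tue: 10:57 AM–10:46 PM = 11 h 49 min; less 30 min break → 11 h 19 min
Wed: 8:47 AM–6:48 PM = 10 h 1 min; less 30 min break → 9 h 31 min
Thu: 10:42 AM–5:50 PM = 7 h 8 min; less 30 min break → 6 h 38 min
Fri: 11:02 AM–7:44 PM = 8 h 42 min; less 30 min break → 8 h 12 min
Sat: 5:44 AM–4:11 PM = 10 h 27 min; less 30 min break → 9 h 57 min
Total worked: 45 h 37 min = 45.62 h.
Threshold 40 h → overtime 5 h 37 min, regular 40 h 0 min.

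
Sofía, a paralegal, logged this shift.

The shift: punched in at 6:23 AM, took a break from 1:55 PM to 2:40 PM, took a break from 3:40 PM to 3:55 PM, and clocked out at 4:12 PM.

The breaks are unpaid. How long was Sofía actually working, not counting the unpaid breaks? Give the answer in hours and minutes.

8 h 49 min

The shift: 6:23 AM–4:12 PM = 9 h 49 min; less 60 min break → 8 h 49 min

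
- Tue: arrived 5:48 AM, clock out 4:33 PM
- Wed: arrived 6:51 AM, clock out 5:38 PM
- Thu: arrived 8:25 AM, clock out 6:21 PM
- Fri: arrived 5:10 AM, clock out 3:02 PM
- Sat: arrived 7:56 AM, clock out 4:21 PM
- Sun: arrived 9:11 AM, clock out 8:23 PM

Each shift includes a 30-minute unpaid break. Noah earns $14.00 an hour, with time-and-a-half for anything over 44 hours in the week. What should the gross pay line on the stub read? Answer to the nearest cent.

Tue: 5:48 AM–4:33 PM = 10 h 45 min; less 30 min break → 10 h 15 min
Wed: 6:51 AM–5:38 PM = 10 h 47 min; less 30 min break → 10 h 17 min
Thu: 8:25 AM–6:21 PM = 9 h 56 min; less 30 min break → 9 h 26 min
Fri: 5:10 AM–3:02 PM = 9 h 52 min; less 30 min break → 9 h 22 min
Sat: 7:56 AM–4:21 PM = 8 h 25 min; less 30 min break → 7 h 55 min
Sun: 9:11 AM–8:23 PM = 11 h 12 min; less 30 min break → 10 h 42 min
Total worked: 57 h 57 min = 3477 min.
Regular 44 h 0 min = 2640 min at $14.00/h; overtime 13 h 57 min = 837 min at $21.00/h.
Pay = (2640 × $14.00 + 837 × $21.00) ÷ 60 = $908.95.

$908.95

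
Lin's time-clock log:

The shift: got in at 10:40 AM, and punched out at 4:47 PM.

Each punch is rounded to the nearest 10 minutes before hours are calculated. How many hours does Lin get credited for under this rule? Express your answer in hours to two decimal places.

The shift: in 10:40 AM→10:40 AM, out 4:47 PM→4:50 PM; 6 h 10 min

6.17 hours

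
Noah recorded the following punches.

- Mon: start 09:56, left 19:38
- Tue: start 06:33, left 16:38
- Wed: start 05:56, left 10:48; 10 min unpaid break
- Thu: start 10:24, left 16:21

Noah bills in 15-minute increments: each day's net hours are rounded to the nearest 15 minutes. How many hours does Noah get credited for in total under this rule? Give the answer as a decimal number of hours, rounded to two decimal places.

Mon: 09:56–19:38 = 9 h 42 min → rounds to 9 h 45 min
Tue: 06:33–16:38 = 10 h 5 min → rounds to 10 h 0 min
Wed: 05:56–10:48 = 4 h 52 min − 10 min = 4 h 42 min → rounds to 4 h 45 min
Thu: 10:24–16:21 = 5 h 57 min → rounds to 6 h 0 min
Total credited: 30 h 30 min.

30.50 hours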